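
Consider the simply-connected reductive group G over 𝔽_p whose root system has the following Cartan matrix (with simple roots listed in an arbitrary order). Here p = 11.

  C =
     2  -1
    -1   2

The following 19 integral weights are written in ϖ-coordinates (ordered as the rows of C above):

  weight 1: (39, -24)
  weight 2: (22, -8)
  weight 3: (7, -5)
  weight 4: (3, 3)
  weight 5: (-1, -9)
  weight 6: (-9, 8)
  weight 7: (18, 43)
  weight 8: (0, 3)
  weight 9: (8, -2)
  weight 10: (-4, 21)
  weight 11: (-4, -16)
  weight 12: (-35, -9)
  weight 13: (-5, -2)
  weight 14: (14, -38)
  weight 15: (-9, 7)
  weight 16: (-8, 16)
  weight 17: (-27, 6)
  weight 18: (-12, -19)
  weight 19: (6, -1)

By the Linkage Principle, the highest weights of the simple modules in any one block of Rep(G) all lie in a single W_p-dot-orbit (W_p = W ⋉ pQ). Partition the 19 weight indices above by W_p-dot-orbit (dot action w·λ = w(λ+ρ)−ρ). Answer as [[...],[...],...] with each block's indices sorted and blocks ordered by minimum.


A_2 Cartan matrix, 2 simple roots permuted; ρ=(1,1).

Folding the 19 weights λ_j+ρ into Ā_11 (reps in the given 2-coord order):

  [1] (1, 4)
  [2] (1, 4)
  [3] (4, 4)
  [4] (4, 4)
  [5] (8, 0)
  [6] (8, 1)
  [7] (8, 0)
  [8] (1, 4)
  [9] (8, 1)
  [10] (8, 0)
  [11] (4, 4)
  [12] (8, 1)
  [13] (1, 4)
  [14] (7, 0)
  [15] (8, 0)
  [16] (1, 4)
  [17] (4, 4)
  [18] (7, 0)
  [19] (7, 0)

5 distinct reps among the 19 weights ⇒ 5 W_11-linkage classes:

[[1, 2, 8, 13, 16], [3, 4, 11, 17], [5, 7, 10, 15], [6, 9, 12], [14, 18, 19]]


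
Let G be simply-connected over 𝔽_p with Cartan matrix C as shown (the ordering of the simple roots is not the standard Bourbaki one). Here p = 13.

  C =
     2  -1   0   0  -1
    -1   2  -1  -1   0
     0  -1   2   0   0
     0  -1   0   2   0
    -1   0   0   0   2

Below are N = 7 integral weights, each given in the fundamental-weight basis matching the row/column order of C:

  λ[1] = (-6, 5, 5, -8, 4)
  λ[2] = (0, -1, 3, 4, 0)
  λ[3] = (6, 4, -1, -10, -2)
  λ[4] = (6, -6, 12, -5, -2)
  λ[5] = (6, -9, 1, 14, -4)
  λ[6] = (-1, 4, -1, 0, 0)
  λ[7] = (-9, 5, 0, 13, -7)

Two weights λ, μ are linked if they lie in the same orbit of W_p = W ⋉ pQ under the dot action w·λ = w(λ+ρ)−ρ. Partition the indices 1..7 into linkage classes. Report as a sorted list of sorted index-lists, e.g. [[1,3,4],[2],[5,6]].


Cartan matrix: type D_5 (|W|=1920); un-permuting the 5 rows.

Folding the 7 weights λ_j+ρ into Ā_13 (reps in the given 5-coord order):

  λ_1+ρ ↦ (0, 5, 0, 1, 1);  λ_2+ρ ↦ (1, 0, 4, 5, 1);  λ_3+ρ ↦ (1, 0, 4, 5, 1);  λ_4+ρ ↦ (1, 0, 4, 5, 1);  λ_5+ρ ↦ (1, 0, 4, 5, 1);  λ_6+ρ ↦ (0, 5, 0, 1, 1);  λ_7+ρ ↦ (0, 5, 0, 1, 1)

Linkage partition of the 7 weights (2 classes, p=13):

[[1, 6, 7], [2, 3, 4, 5]]


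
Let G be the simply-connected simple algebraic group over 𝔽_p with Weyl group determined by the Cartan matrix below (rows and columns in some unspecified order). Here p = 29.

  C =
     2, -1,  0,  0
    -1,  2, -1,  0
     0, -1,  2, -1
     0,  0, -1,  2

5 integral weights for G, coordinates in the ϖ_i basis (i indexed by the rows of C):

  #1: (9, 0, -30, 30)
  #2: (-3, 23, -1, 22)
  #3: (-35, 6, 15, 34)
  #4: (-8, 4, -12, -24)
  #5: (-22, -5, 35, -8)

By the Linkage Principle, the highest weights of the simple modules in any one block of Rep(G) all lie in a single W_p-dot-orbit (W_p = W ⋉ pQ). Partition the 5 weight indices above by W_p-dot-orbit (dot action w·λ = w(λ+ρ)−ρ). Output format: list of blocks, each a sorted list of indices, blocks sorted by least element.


Dynkin diagram of C (from the 6 off-diagonal −1 entries): A_4.

λ_j+ρ reflected into Ā_29 (⟨·,θ^∨⟩≤29); 4-tuples as given:

    1: (16, 10, 1, 0)
    2: (16, 6, 0, 5)
    3: (16, 6, 0, 5)
    4: (16, 6, 0, 5)
    5: (3, 18, 4, 0)

These 5 weights hit 3 W_29-dot-orbits; sizes (1, 3, 1):

[[1], [2, 3, 4], [5]]


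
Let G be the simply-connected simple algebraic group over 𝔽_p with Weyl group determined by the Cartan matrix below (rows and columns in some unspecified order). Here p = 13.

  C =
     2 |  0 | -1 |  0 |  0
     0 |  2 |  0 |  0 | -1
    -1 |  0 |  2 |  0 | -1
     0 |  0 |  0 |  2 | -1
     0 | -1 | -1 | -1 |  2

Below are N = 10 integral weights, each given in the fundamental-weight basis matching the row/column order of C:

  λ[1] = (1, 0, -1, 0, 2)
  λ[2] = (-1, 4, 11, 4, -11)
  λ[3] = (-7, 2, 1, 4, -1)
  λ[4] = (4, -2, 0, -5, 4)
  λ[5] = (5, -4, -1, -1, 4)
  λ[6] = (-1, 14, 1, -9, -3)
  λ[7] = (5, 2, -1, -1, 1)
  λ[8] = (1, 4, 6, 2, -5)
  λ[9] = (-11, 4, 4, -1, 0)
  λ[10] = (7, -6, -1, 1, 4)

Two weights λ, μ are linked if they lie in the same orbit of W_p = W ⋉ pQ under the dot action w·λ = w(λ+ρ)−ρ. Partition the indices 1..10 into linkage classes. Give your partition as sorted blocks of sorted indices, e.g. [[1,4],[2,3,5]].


Type D_5, rank 5, |W|=1920; reorder rows/cols to standard.

Each λ_j+ρ reduced to Ā_13; 5-tuples below use C's row order:

  1: (2, 1, 0, 1, 3)
  2: (0, 5, 1, 5, 0)
  3: (2, 1, 0, 1, 3)
  4: (5, 1, 1, 4, 0)
  5: (6, 3, 0, 0, 2)
  6: (6, 3, 0, 0, 2)
  7: (6, 3, 0, 0, 2)
  8: (2, 1, 0, 1, 3)
  9: (5, 1, 1, 4, 0)
  10: (6, 3, 0, 0, 2)

4 distinct reps among the 10 weights ⇒ 4 W_13-linkage classes:

[[1, 3, 8], [2], [4, 9], [5, 6, 7, 10]]


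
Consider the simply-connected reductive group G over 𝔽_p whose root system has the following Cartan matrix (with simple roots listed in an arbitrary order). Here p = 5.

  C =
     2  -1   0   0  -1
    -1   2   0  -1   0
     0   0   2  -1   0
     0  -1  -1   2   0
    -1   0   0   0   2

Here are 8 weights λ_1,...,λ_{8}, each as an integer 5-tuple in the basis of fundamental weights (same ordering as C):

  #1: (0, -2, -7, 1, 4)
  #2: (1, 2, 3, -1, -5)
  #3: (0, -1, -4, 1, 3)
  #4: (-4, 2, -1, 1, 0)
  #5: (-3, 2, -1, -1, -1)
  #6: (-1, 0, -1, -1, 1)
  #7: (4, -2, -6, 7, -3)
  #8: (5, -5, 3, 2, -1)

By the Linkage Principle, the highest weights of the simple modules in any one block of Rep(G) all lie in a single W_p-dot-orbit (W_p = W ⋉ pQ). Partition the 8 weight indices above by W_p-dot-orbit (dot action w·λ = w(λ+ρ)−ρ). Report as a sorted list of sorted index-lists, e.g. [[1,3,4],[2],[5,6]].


Root system A_5: the 5×5 matrix C matches after relabeling.

λ_j+ρ reflected into Ā_5 (⟨·,θ^∨⟩≤5); 5-tuples as given:

  1: (3, 0, 1, 0, 1) · 2: (0, 1, 0, 0, 2) · 3: (0, 1, 0, 0, 2) · 4: (1, 0, 0, 2, 2) · 5: (0, 1, 0, 0, 2) · 6: (0, 1, 0, 0, 2) · 7: (1, 0, 0, 2, 2) · 8: (2, 1, 0, 0, 1)

The 8 indices split into 4 linkage classes (same alcove rep ⇔ same W_5-dot-orbit):

[[1], [2, 3, 5, 6], [4, 7], [8]]


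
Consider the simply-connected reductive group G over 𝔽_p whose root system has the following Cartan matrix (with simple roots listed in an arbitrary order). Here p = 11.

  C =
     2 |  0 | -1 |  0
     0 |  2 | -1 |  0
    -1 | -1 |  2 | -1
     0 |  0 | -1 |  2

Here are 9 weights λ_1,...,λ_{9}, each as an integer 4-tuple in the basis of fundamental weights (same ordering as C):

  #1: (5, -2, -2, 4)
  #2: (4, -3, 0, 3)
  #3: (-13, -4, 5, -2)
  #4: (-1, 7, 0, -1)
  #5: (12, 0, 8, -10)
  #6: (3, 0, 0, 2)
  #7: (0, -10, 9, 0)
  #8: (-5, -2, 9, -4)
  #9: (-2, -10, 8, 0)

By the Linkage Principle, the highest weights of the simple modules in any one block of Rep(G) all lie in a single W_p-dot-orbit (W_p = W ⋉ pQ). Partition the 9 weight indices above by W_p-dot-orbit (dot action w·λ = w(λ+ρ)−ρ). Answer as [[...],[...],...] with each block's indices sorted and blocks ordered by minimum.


Root system D_4: the 4×4 matrix C matches after relabeling.

Each λ_j+ρ reduced to Ā_11; 4-tuples below use C's row order:

  λ_1 → (4, 1, 1, 3) · λ_2 → (4, 1, 1, 3) · λ_3 → (4, 1, 1, 3) · λ_4 → (0, 8, 1, 0) · λ_5 → (0, 8, 1, 0) · λ_6 → (4, 1, 1, 3) · λ_7 → (0, 8, 1, 0) · λ_8 → (4, 1, 1, 3) · λ_9 → (0, 8, 1, 0)

The 9 indices split into 2 linkage classes (same alcove rep ⇔ same W_11-dot-orbit):

[[1, 2, 3, 6, 8], [4, 5, 7, 9]]


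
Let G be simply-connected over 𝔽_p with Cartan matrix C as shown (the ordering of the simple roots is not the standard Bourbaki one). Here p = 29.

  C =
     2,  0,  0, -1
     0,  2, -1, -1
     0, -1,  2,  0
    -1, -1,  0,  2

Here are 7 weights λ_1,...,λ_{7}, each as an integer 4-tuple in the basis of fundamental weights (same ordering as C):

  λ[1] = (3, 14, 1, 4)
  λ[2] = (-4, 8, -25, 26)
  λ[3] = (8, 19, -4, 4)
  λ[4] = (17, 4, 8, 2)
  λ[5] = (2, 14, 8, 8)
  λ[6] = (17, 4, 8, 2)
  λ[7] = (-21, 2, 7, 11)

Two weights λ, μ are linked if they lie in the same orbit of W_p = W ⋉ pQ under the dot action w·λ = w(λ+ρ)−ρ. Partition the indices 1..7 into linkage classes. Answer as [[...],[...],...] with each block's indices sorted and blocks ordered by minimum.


A_4 Cartan matrix, 4 simple roots permuted; ρ=(1,1,1,1).

λ_j+ρ reflected into Ā_29 (⟨·,θ^∨⟩≤29); 4-tuples as given:

  λ_1 → (4, 15, 2, 5) · λ_2 → (4, 15, 2, 5) · λ_3 → (4, 15, 2, 5) · λ_4 → (12, 5, 3, 3) · λ_5 → (4, 15, 2, 5) · λ_6 → (12, 5, 3, 3) · λ_7 → (12, 5, 3, 3)

The 7 indices split into 2 linkage classes (same alcove rep ⇔ same W_29-dot-orbit):

[[1, 2, 3, 5], [4, 6, 7]]


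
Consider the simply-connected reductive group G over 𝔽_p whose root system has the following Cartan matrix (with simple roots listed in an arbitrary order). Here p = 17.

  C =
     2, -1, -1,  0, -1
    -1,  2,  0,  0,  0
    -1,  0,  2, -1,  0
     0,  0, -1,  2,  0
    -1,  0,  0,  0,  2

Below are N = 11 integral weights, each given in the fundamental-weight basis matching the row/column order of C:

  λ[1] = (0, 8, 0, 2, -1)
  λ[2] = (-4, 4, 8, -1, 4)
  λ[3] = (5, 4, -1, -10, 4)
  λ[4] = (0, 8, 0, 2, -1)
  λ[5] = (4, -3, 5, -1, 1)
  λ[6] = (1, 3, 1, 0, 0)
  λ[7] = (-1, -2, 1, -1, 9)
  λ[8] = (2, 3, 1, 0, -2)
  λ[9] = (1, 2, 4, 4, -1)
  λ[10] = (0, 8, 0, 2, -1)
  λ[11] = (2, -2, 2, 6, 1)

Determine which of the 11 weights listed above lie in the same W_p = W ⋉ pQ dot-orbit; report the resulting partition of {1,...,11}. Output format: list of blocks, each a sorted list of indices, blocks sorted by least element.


Dynkin diagram of C (from the 8 off-diagonal −1 entries): D_5.

W_17-reps of the 11 weights in Ā_17 (same 5-coord order as C):

  λ_1+ρ ↦ (1, 9, 1, 3, 0);  λ_2+ρ ↦ (3, 2, 1, 0, 2);  λ_3+ρ ↦ (3, 2, 1, 0, 2);  λ_4+ρ ↦ (1, 9, 1, 3, 0);  λ_5+ρ ↦ (3, 2, 1, 0, 2);  λ_6+ρ ↦ (2, 4, 2, 1, 1);  λ_7+ρ ↦ (1, 0, 1, 0, 9);  λ_8+ρ ↦ (2, 4, 2, 1, 1);  λ_9+ρ ↦ (2, 3, 0, 5, 0);  λ_10+ρ ↦ (1, 9, 1, 3, 0);  λ_11+ρ ↦ (2, 1, 0, 7, 2)

Partition of {1..11} into 6 W_17-dot-orbits:

[[1, 4, 10], [2, 3, 5], [6, 8], [7], [9], [11]]


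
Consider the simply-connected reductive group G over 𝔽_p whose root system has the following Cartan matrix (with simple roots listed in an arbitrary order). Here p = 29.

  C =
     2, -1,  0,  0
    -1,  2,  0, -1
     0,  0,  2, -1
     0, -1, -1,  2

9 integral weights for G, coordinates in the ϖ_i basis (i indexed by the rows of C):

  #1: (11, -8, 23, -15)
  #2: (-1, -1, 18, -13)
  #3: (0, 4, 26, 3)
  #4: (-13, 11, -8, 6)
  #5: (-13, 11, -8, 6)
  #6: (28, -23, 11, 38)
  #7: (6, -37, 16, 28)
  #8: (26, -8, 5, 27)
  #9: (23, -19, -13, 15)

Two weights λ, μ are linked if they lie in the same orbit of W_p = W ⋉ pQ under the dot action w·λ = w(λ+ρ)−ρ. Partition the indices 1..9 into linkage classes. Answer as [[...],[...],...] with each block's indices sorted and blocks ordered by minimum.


Root system A_4: the 4×4 matrix C matches after relabeling.

Ā_29 reps of the 9 weights (A_4, coords as presented):

  1: (9, 5, 3, 7)
  2: (12, 0, 7, 0)
  3: (5, 2, 19, 2)
  4: (12, 0, 7, 0)
  5: (12, 0, 7, 0)
  6: (12, 0, 7, 0)
  7: (12, 0, 7, 0)
  8: (5, 2, 19, 2)
  9: (6, 4, 2, 12)

Partition of {1..9} into 4 W_29-dot-orbits:

[[1], [2, 4, 5, 6, 7], [3, 8], [9]]


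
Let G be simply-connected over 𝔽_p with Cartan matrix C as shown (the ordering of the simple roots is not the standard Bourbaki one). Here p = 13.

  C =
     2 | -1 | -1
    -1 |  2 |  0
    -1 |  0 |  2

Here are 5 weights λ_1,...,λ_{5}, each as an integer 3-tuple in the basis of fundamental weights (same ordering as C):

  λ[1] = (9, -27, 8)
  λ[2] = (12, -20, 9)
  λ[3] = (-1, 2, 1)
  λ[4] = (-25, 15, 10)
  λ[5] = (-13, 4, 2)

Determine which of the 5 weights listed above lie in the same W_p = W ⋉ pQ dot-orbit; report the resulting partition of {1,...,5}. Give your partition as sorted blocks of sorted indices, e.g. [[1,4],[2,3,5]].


Type A_3, rank 3, |W|=24; reorder rows/cols to standard.

Ā_13 reps of the 5 weights (A_3, coords as presented):

  λ_1 → (0, 3, 6)
  λ_2 → (0, 3, 6)
  λ_3 → (0, 3, 2)
  λ_4 → (0, 3, 2)
  λ_5 → (4, 3, 5)

The 5 indices split into 3 linkage classes (same alcove rep ⇔ same W_13-dot-orbit):

[[1, 2], [3, 4], [5]]


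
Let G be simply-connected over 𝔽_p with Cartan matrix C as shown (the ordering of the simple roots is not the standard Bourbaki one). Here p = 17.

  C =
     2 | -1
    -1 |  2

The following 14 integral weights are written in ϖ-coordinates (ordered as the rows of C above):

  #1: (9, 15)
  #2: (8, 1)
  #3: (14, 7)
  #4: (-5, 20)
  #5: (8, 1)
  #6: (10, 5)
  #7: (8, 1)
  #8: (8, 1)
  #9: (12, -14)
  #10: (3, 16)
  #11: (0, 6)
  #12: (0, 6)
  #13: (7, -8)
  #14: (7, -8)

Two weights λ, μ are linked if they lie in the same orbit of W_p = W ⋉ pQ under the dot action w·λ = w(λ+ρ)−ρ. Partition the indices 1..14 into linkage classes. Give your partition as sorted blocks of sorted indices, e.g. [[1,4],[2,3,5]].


Dynkin diagram of C (from the 2 off-diagonal −1 entries): A_2.

λ_j+ρ reflected into Ā_17 (⟨·,θ^∨⟩≤17); 2-tuples as given:

  1: (1, 7)
  2: (9, 2)
  3: (9, 2)
  4: (0, 13)
  5: (9, 2)
  6: (11, 6)
  7: (9, 2)
  8: (9, 2)
  9: (0, 13)
  10: (0, 13)
  11: (1, 7)
  12: (1, 7)
  13: (1, 7)
  14: (1, 7)

The 14 indices split into 4 linkage classes (same alcove rep ⇔ same W_17-dot-orbit):

[[1, 11, 12, 13, 14], [2, 3, 5, 7, 8], [4, 9, 10], [6]]


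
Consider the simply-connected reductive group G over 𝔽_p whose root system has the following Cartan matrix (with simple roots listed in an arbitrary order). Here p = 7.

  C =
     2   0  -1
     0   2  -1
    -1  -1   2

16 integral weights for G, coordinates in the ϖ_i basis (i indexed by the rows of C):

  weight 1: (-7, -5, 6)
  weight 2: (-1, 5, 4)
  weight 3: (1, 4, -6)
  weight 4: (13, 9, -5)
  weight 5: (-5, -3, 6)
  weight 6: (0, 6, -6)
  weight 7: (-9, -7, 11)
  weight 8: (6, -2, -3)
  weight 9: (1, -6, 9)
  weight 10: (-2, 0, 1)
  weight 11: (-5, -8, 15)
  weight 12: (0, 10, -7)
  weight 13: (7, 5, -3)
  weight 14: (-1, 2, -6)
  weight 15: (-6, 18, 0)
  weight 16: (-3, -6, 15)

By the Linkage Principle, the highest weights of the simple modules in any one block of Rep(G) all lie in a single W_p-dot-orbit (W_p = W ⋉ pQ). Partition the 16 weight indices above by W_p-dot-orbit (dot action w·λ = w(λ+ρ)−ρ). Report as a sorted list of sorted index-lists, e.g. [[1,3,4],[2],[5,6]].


Type A_3, rank 3, |W|=24; reorder rows/cols to standard.

λ_j+ρ reflected into Ā_7 (⟨·,θ^∨⟩≤7); 3-tuples as given:

    1: (3, 1, 3)
    2: (4, 2, 1)
    3: (3, 0, 2)
    4: (3, 1, 3)
    5: (4, 2, 1)
    6: (4, 2, 1)
    7: (1, 1, 1)
    8: (4, 2, 1)
    9: (3, 0, 2)
    10: (1, 1, 1)
    11: (3, 0, 2)
    12: (1, 1, 1)
    13: (1, 1, 1)
    14: (3, 0, 2)
    15: (1, 1, 1)
    16: (3, 0, 2)

4 distinct reps among the 16 weights ⇒ 4 W_7-linkage classes:

[[1, 4], [2, 5, 6, 8], [3, 9, 11, 14, 16], [7, 10, 12, 13, 15]]


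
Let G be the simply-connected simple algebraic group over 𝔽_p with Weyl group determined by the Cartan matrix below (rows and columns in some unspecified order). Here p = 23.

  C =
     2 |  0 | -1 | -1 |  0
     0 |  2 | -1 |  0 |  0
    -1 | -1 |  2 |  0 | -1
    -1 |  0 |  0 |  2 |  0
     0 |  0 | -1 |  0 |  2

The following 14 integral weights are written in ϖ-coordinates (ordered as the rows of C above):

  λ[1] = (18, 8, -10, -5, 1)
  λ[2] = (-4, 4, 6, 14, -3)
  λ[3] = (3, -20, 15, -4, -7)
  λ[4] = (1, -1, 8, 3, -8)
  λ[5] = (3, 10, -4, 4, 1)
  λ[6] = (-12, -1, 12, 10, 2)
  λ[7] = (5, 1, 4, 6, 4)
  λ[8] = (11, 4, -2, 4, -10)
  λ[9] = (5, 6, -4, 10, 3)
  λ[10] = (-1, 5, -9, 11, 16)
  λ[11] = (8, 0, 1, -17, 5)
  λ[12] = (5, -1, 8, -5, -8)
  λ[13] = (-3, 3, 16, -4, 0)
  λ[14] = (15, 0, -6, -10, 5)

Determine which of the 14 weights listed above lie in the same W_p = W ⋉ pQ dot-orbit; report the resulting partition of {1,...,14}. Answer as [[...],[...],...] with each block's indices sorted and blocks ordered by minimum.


D_5 Cartan matrix, 5 simple roots permuted; ρ=(1,1,1,1,1).

Alcove-folded reps (p=23, 14 weights, presented ϖ-order):

  λ_1+ρ ↦ (2, 0, 2, 4, 7) · λ_2+ρ ↦ (2, 4, 1, 9, 1) · λ_3+ρ ↦ (1, 8, 2, 5, 1) · λ_4+ρ ↦ (2, 0, 2, 4, 7) · λ_5+ρ ↦ (1, 8, 2, 5, 1) · λ_6+ρ ↦ (5, 0, 2, 0, 3) · λ_7+ρ ↦ (5, 0, 2, 0, 3) · λ_8+ρ ↦ (2, 5, 4, 5, 1) · λ_9+ρ ↦ (2, 4, 1, 9, 1) · λ_10+ρ ↦ (2, 0, 2, 4, 7) · λ_11+ρ ↦ (2, 4, 1, 9, 1) · λ_12+ρ ↦ (2, 0, 2, 4, 7) · λ_13+ρ ↦ (2, 4, 1, 9, 1) · λ_14+ρ ↦ (2, 4, 1, 9, 1)

Linkage partition of the 14 weights (5 classes, p=23):

[[1, 4, 10, 12], [2, 9, 11, 13, 14], [3, 5], [6, 7], [8]]


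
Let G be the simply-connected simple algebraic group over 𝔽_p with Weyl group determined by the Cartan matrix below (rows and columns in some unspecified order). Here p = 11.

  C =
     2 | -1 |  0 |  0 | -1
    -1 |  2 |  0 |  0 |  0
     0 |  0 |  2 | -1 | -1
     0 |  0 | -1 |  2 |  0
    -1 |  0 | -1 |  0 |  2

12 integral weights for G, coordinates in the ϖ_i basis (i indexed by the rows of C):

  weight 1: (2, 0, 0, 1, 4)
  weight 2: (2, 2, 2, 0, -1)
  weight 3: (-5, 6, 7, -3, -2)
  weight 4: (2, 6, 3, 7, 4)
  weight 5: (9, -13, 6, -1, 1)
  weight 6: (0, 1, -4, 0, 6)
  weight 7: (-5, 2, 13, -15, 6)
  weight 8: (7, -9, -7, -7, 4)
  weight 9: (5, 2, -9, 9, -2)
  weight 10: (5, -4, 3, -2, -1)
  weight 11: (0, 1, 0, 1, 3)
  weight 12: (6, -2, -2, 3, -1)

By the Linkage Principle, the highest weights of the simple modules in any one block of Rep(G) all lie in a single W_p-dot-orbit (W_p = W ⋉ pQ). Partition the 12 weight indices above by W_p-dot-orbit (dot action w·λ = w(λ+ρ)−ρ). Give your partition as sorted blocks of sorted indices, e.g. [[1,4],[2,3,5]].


Type A_5, rank 5, |W|=720; reorder rows/cols to standard.

Alcove-folded reps (p=11, 12 weights, presented ϖ-order):

  λ_1 → (3, 0, 1, 1, 5) · λ_2 → (3, 3, 3, 1, 0) · λ_3 → (1, 2, 1, 2, 4) · λ_4 → (1, 2, 1, 2, 4) · λ_5 → (1, 2, 0, 7, 1) · λ_6 → (1, 2, 1, 2, 4) · λ_7 → (3, 3, 3, 1, 0) · λ_8 → (5, 1, 0, 3, 1) · λ_9 → (3, 0, 1, 1, 5) · λ_10 → (3, 3, 3, 1, 0) · λ_11 → (1, 2, 1, 2, 4) · λ_12 → (5, 1, 0, 3, 1)

Linkage partition of the 12 weights (5 classes, p=11):

[[1, 9], [2, 7, 10], [3, 4, 6, 11], [5], [8, 12]]


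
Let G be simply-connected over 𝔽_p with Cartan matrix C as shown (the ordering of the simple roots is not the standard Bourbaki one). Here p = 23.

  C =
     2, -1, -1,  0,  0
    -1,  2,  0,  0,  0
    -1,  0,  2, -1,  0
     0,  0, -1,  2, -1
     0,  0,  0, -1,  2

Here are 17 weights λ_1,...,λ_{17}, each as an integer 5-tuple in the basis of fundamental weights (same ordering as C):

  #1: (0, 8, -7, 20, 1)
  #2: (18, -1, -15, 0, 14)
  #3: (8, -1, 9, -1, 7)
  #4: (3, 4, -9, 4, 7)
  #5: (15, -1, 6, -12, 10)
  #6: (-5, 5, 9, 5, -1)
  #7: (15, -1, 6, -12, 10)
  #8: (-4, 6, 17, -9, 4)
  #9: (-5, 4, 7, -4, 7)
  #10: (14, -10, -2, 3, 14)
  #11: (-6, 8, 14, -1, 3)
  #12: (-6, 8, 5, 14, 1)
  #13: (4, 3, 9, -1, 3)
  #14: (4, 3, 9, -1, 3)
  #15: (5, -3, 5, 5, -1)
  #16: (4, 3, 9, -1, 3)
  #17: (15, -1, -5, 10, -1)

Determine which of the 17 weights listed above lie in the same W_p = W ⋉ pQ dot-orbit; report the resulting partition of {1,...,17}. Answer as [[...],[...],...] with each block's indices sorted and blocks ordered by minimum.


Root system A_5: the 5×5 matrix C matches after relabeling.

Alcove-folded reps (p=23, 17 weights, presented ϖ-order):

  1: (5, 0, 1, 13, 2) · 2: (5, 0, 1, 13, 2) · 3: (5, 4, 10, 0, 4) · 4: (4, 1, 1, 3, 5) · 5: (12, 0, 4, 7, 0) · 6: (4, 2, 6, 6, 0) · 7: (12, 0, 4, 7, 0) · 8: (3, 4, 7, 5, 3) · 9: (4, 1, 1, 3, 5) · 10: (4, 1, 1, 3, 5) · 11: (5, 4, 10, 0, 4) · 12: (5, 0, 1, 13, 2) · 13: (5, 4, 10, 0, 4) · 14: (5, 4, 10, 0, 4) · 15: (4, 2, 6, 6, 0) · 16: (5, 4, 10, 0, 4) · 17: (12, 0, 4, 7, 0)

6 distinct reps among the 17 weights ⇒ 6 W_23-linkage classes:

[[1, 2, 12], [3, 11, 13, 14, 16], [4, 9, 10], [5, 7, 17], [6, 15], [8]]


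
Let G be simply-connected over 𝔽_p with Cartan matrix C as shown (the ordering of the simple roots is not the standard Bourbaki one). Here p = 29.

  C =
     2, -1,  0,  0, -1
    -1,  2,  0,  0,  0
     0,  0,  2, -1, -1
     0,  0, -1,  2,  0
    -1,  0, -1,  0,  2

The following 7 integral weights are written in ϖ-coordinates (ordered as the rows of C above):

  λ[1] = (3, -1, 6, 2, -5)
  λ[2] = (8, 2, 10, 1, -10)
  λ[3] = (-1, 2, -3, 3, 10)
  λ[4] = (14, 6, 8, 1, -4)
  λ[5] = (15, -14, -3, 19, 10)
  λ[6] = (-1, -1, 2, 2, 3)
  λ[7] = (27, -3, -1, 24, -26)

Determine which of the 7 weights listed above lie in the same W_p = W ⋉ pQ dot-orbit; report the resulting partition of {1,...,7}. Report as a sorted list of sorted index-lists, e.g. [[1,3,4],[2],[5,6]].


A_5 Cartan matrix, 5 simple roots permuted; ρ=(1,1,1,1,1).

Ā_29 reps of the 7 weights (A_5, coords as presented):

  λ_1 → (0, 0, 3, 3, 4);  λ_2 → (0, 3, 2, 2, 9);  λ_3 → (0, 3, 2, 2, 9);  λ_4 → (12, 6, 6, 1, 3);  λ_5 → (0, 3, 2, 2, 9);  λ_6 → (0, 0, 3, 3, 4);  λ_7 → (1, 2, 25, 0, 0)

4 distinct reps among the 7 weights ⇒ 4 W_29-linkage classes:

[[1, 6], [2, 3, 5], [4], [7]]


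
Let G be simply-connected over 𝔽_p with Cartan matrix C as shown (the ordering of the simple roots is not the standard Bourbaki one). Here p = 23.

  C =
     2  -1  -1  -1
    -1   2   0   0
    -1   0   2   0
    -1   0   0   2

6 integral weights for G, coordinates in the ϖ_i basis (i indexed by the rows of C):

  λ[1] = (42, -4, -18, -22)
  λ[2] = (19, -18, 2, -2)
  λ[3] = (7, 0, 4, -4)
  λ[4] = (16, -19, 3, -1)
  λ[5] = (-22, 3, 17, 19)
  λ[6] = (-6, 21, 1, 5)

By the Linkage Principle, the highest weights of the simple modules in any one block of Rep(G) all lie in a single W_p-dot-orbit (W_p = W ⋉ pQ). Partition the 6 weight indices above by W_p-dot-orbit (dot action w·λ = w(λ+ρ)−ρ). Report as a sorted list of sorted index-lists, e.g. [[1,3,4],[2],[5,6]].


Root system D_4: the 4×4 matrix C matches after relabeling.

Ā_23 reps of the 6 weights (D_4, coords as presented):

  λ_1 → (0, 17, 3, 1)
  λ_2 → (0, 17, 3, 1)
  λ_3 → (5, 1, 5, 3)
  λ_4 → (0, 17, 3, 1)
  λ_5 → (0, 17, 3, 1)
  λ_6 → (0, 17, 3, 1)

Partition of {1..6} into 2 W_23-dot-orbits:

[[1, 2, 4, 5, 6], [3]]


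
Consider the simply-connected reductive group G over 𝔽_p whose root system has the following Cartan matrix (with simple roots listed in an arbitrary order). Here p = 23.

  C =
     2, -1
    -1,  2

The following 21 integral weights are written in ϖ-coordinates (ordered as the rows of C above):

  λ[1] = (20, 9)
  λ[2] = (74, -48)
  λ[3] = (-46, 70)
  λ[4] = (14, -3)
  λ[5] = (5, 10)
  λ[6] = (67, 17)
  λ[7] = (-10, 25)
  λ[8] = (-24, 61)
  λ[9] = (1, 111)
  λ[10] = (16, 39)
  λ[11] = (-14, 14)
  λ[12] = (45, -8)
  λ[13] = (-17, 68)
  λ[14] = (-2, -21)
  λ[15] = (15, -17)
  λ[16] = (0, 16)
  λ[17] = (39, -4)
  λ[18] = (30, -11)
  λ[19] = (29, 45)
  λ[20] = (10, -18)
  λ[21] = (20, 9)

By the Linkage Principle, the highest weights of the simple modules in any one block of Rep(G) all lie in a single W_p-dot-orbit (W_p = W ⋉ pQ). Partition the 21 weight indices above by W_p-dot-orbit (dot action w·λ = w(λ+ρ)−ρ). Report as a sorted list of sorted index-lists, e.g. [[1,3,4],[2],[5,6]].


A_2 Cartan matrix, 2 simple roots permuted; ρ=(1,1).

Folding the 21 weights λ_j+ρ into Ā_23 (reps in the given 2-coord order):

  1: (13, 2)
  2: (1, 17)
  3: (20, 1)
  4: (13, 2)
  5: (6, 11)
  6: (1, 17)
  7: (6, 14)
  8: (0, 16)
  9: (20, 1)
  10: (6, 11)
  11: (13, 2)
  12: (0, 16)
  13: (0, 16)
  14: (20, 1)
  15: (0, 16)
  16: (1, 17)
  17: (6, 14)
  18: (13, 2)
  19: (0, 16)
  20: (6, 11)
  21: (13, 2)

The 21 indices split into 6 linkage classes (same alcove rep ⇔ same W_23-dot-orbit):

[[1, 4, 11, 18, 21], [2, 6, 16], [3, 9, 14], [5, 10, 20], [7, 17], [8, 12, 13, 15, 19]]


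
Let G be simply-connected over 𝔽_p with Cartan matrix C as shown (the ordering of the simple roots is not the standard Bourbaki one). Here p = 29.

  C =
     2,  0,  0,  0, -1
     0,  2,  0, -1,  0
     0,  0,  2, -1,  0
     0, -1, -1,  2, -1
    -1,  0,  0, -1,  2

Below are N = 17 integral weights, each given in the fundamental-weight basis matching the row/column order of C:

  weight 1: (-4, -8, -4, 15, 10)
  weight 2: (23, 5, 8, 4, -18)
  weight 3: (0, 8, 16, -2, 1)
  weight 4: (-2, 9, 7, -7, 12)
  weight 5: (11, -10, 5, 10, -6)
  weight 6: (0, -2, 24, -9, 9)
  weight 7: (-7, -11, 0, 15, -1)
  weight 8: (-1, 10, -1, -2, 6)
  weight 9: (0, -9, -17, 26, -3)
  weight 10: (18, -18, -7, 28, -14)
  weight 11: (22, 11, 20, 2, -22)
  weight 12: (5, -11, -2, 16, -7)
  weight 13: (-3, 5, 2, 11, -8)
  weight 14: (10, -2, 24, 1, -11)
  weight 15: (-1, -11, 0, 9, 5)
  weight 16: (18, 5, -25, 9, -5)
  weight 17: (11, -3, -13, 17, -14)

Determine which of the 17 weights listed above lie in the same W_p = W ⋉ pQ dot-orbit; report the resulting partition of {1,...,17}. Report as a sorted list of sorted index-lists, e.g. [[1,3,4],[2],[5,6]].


Cartan matrix: type D_5 (|W|=1920); un-permuting the 5 rows.

W_29-reps of the 17 weights in Ā_29 (same 5-coord order as C):

  λ_1+ρ ↦ (1, 7, 3, 2, 3)
  λ_2+ρ ↦ (7, 6, 3, 3, 2)
  λ_3+ρ ↦ (1, 8, 16, 1, 1)
  λ_4+ρ ↦ (1, 4, 2, 6, 4)
  λ_5+ρ ↦ (7, 6, 3, 3, 2)
  λ_6+ρ ↦ (1, 8, 16, 1, 1)
  λ_7+ρ ↦ (0, 10, 1, 0, 6)
  λ_8+ρ ↦ (0, 10, 1, 0, 6)
  λ_9+ρ ↦ (1, 8, 16, 1, 1)
  λ_10+ρ ↦ (0, 10, 1, 0, 6)
  λ_11+ρ ↦ (7, 6, 3, 3, 2)
  λ_12+ρ ↦ (0, 10, 1, 0, 6)
  λ_13+ρ ↦ (7, 6, 3, 3, 2)
  λ_14+ρ ↦ (1, 8, 16, 1, 1)
  λ_15+ρ ↦ (0, 10, 1, 0, 6)
  λ_16+ρ ↦ (1, 4, 2, 6, 4)
  λ_17+ρ ↦ (1, 7, 3, 2, 3)

These 17 weights hit 5 W_29-dot-orbits; sizes (2, 4, 4, 2, 5):

[[1, 17], [2, 5, 11, 13], [3, 6, 9, 14], [4, 16], [7, 8, 10, 12, 15]]


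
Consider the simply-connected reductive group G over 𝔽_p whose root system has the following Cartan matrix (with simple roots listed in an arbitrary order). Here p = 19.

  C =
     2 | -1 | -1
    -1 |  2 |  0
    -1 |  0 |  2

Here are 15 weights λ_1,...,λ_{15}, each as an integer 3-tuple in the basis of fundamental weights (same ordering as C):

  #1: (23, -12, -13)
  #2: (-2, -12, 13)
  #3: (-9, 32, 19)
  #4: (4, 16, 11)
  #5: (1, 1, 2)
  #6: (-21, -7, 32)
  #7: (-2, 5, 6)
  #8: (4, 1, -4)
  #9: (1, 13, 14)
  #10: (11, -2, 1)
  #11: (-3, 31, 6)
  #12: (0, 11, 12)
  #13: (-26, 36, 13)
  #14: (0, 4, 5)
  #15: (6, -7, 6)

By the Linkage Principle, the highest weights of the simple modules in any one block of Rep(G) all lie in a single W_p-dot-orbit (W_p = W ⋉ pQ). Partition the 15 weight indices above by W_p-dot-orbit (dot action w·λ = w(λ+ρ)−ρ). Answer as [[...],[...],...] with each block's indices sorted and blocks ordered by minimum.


Type A_3, rank 3, |W|=24; reorder rows/cols to standard.

λ_j+ρ reflected into Ā_19 (⟨·,θ^∨⟩≤19); 3-tuples as given:

  [1] (1, 6, 7) · [2] (11, 1, 2) · [3] (1, 6, 7) · [4] (2, 2, 3) · [5] (2, 2, 3) · [6] (1, 5, 6) · [7] (1, 5, 6) · [8] (2, 2, 3) · [9] (2, 2, 3) · [10] (11, 1, 2) · [11] (11, 1, 2) · [12] (1, 5, 6) · [13] (1, 6, 7) · [14] (1, 5, 6) · [15] (1, 6, 7)

4 distinct reps among the 15 weights ⇒ 4 W_19-linkage classes:

[[1, 3, 13, 15], [2, 10, 11], [4, 5, 8, 9], [6, 7, 12, 14]]


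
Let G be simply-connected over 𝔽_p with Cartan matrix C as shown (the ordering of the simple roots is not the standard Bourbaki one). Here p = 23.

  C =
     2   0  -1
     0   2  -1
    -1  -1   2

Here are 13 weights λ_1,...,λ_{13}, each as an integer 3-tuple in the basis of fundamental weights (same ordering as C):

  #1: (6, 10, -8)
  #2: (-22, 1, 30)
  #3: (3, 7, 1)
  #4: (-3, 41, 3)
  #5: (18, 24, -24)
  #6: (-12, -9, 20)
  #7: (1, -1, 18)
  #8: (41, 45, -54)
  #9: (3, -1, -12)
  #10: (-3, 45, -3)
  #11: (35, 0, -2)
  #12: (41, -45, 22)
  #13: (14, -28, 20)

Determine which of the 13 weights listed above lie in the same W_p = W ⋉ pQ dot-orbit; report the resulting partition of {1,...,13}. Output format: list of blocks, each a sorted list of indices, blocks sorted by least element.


Dynkin diagram of C (from the 4 off-diagonal −1 entries): A_3.

W_23-reps of the 13 weights in Ā_23 (same 3-coord order as C):

  1: (0, 4, 7) · 2: (11, 8, 2) · 3: (4, 8, 2) · 4: (2, 0, 19) · 5: (2, 0, 19) · 6: (11, 8, 2) · 7: (2, 0, 19) · 8: (0, 4, 7) · 9: (0, 4, 7) · 10: (2, 0, 19) · 11: (10, 1, 12) · 12: (2, 0, 19) · 13: (4, 8, 2)

Grouping the 13 weights by Ā_23-representative: 5 linkage classes.

[[1, 8, 9], [2, 6], [3, 13], [4, 5, 7, 10, 12], [11]]


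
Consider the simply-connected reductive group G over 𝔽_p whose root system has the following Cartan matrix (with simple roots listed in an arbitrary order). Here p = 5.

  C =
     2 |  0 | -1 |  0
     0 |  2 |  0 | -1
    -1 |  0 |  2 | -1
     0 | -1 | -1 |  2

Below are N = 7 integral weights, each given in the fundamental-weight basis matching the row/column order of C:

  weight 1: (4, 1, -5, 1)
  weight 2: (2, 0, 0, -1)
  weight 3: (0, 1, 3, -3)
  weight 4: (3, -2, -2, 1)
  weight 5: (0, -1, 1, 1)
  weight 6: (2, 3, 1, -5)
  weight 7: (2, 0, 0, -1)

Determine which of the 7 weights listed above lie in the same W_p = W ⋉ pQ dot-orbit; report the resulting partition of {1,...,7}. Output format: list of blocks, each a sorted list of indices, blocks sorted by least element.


Dynkin diagram of C (from the 6 off-diagonal −1 entries): A_4.

λ_j+ρ reflected into Ā_5 (⟨·,θ^∨⟩≤5); 4-tuples as given:

  λ_1 → (1, 0, 2, 2)
  λ_2 → (3, 1, 1, 0)
  λ_3 → (1, 0, 2, 2)
  λ_4 → (3, 1, 1, 0)
  λ_5 → (1, 0, 2, 2)
  λ_6 → (1, 0, 2, 2)
  λ_7 → (3, 1, 1, 0)

2 distinct reps among the 7 weights ⇒ 2 W_5-linkage classes:

[[1, 3, 5, 6], [2, 4, 7]]


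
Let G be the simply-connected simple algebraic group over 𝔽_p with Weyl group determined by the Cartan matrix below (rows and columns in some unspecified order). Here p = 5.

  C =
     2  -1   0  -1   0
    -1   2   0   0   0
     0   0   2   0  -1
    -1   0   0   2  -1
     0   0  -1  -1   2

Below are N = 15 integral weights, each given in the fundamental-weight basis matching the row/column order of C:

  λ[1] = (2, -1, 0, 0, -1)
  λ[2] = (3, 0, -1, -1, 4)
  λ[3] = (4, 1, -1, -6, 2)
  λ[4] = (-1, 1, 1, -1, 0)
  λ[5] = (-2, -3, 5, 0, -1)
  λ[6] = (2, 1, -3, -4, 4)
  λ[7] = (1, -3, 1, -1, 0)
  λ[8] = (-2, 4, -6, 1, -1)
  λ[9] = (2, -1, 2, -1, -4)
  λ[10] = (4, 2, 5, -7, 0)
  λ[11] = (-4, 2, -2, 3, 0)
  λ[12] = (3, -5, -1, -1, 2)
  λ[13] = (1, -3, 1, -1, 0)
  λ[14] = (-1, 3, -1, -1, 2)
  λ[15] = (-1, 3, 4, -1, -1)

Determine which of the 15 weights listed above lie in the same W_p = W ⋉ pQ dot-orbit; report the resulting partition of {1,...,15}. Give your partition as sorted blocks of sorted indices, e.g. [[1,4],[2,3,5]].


Root system A_5: the 5×5 matrix C matches after relabeling.

Each λ_j+ρ reduced to Ā_5; 5-tuples below use C's row order:

  λ_1+ρ ↦ (3, 0, 1, 1, 0)
  λ_2+ρ ↦ (0, 0, 1, 0, 0)
  λ_3+ρ ↦ (0, 0, 0, 3, 0)
  λ_4+ρ ↦ (0, 2, 2, 0, 1)
  λ_5+ρ ↦ (0, 0, 2, 1, 1)
  λ_6+ρ ↦ (0, 0, 0, 3, 0)
  λ_7+ρ ↦ (0, 2, 2, 0, 1)
  λ_8+ρ ↦ (3, 0, 1, 1, 0)
  λ_9+ρ ↦ (0, 0, 0, 3, 0)
  λ_10+ρ ↦ (0, 0, 2, 1, 1)
  λ_11+ρ ↦ (3, 0, 1, 1, 0)
  λ_12+ρ ↦ (0, 2, 2, 0, 1)
  λ_13+ρ ↦ (0, 2, 2, 0, 1)
  λ_14+ρ ↦ (0, 2, 2, 0, 1)
  λ_15+ρ ↦ (0, 0, 1, 0, 0)

These 15 weights hit 5 W_5-dot-orbits; sizes (3, 2, 3, 5, 2):

[[1, 8, 11], [2, 15], [3, 6, 9], [4, 7, 12, 13, 14], [5, 10]]


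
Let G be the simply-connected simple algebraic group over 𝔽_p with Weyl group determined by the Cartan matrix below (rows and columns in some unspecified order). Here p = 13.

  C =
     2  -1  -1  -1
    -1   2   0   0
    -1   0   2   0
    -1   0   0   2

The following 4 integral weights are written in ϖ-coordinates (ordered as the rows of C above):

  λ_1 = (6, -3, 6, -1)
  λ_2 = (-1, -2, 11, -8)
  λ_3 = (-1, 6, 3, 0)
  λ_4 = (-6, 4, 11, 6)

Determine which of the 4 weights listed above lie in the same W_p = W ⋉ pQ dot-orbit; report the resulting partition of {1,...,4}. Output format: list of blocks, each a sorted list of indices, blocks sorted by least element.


C ↔ D_4 under row/col permutation; |W(D_4)| = 192.

Ā_13 reps of the 4 weights (D_4, coords as presented):

  λ_1+ρ ↦ (0, 1, 6, 1)
  λ_2+ρ ↦ (0, 7, 4, 1)
  λ_3+ρ ↦ (0, 7, 4, 1)
  λ_4+ρ ↦ (0, 1, 6, 1)

These 4 weights hit 2 W_13-dot-orbits; sizes (2, 2):

[[1, 4], [2, 3]]


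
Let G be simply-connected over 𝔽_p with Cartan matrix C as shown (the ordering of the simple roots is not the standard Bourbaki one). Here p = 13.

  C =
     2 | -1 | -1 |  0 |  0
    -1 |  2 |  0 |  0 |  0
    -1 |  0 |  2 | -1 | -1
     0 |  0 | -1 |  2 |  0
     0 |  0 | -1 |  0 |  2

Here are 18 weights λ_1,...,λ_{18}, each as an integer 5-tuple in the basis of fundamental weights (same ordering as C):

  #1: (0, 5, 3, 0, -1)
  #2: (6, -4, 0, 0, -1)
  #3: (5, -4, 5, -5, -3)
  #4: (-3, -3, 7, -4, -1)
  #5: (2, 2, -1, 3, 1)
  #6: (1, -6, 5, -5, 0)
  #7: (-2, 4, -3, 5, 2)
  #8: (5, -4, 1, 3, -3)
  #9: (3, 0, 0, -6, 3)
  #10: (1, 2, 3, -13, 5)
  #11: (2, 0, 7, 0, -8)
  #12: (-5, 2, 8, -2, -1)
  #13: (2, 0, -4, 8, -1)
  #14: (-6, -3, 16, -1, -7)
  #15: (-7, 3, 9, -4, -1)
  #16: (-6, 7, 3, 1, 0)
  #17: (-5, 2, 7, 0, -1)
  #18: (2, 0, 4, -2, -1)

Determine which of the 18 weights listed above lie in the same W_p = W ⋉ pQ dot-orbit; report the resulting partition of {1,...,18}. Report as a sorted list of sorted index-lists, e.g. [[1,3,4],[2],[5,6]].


D_5 Cartan matrix, 5 simple roots permuted; ρ=(1,1,1,1,1).

λ_j+ρ reflected into Ā_13 (⟨·,θ^∨⟩≤13); 5-tuples as given:

  λ_1+ρ ↦ (3, 3, 1, 1, 0) · λ_2+ρ ↦ (3, 3, 1, 1, 0) · λ_3+ρ ↦ (1, 3, 0, 4, 2) · λ_4+ρ ↦ (2, 2, 1, 3, 0) · λ_5+ρ ↦ (1, 3, 0, 4, 2) · λ_6+ρ ↦ (2, 2, 1, 3, 0) · λ_7+ρ ↦ (2, 2, 1, 3, 0) · λ_8+ρ ↦ (1, 3, 0, 4, 2) · λ_9+ρ ↦ (0, 1, 4, 1, 0) · λ_10+ρ ↦ (1, 3, 0, 4, 2) · λ_11+ρ ↦ (1, 0, 0, 1, 7) · λ_12+ρ ↦ (0, 1, 4, 1, 0) · λ_13+ρ ↦ (0, 1, 0, 6, 3) · λ_14+ρ ↦ (1, 3, 0, 4, 2) · λ_15+ρ ↦ (2, 2, 1, 3, 0) · λ_16+ρ ↦ (3, 3, 1, 1, 0) · λ_17+ρ ↦ (0, 1, 4, 1, 0) · λ_18+ρ ↦ (0, 1, 4, 1, 0)

The 18 indices split into 6 linkage classes (same alcove rep ⇔ same W_13-dot-orbit):

[[1, 2, 16], [3, 5, 8, 10, 14], [4, 6, 7, 15], [9, 12, 17, 18], [11], [13]]


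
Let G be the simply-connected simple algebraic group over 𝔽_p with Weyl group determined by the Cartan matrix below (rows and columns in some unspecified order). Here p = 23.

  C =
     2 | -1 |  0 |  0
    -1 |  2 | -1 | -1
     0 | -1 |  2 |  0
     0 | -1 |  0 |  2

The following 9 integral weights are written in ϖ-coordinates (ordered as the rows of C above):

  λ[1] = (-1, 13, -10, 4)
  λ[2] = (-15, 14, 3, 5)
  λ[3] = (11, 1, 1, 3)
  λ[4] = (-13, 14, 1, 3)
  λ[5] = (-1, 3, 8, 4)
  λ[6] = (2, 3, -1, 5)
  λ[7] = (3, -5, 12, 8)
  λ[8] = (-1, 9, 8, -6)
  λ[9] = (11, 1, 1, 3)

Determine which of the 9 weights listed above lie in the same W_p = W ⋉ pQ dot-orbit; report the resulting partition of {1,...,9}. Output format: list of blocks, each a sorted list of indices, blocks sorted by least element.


C ↔ D_4 under row/col permutation; |W(D_4)| = 192.

Alcove-folded reps (p=23, 9 weights, presented ϖ-order):

    λ_1+ρ ↦ (0, 4, 9, 5)
    λ_2+ρ ↦ (12, 2, 2, 4)
    λ_3+ρ ↦ (12, 2, 2, 4)
    λ_4+ρ ↦ (12, 2, 2, 4)
    λ_5+ρ ↦ (0, 4, 9, 5)
    λ_6+ρ ↦ (3, 4, 0, 6)
    λ_7+ρ ↦ (0, 4, 9, 5)
    λ_8+ρ ↦ (0, 4, 9, 5)
    λ_9+ρ ↦ (12, 2, 2, 4)

3 distinct reps among the 9 weights ⇒ 3 W_23-linkage classes:

[[1, 5, 7, 8], [2, 3, 4, 9], [6]]


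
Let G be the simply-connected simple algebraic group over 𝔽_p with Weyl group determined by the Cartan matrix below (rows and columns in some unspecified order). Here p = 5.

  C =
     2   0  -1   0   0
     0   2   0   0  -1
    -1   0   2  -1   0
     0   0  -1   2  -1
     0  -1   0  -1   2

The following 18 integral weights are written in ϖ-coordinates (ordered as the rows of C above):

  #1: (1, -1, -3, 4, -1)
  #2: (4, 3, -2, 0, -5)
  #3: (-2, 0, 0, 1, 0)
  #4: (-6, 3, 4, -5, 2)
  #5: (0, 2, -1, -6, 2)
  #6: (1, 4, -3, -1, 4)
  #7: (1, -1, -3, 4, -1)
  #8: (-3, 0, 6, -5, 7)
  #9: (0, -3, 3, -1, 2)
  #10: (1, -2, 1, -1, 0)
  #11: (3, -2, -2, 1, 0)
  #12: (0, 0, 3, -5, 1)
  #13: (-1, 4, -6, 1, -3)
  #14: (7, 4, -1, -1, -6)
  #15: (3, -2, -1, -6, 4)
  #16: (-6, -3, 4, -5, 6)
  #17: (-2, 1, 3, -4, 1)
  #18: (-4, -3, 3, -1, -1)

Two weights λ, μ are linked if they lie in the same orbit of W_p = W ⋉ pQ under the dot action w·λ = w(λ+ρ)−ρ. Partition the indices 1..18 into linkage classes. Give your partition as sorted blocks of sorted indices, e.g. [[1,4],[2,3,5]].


Type A_5, rank 5, |W|=720; reorder rows/cols to standard.

Ā_5 reps of the 18 weights (A_5, coords as presented):

  λ_1+ρ ↦ (0, 0, 2, 3, 0);  λ_2+ρ ↦ (1, 0, 3, 1, 0);  λ_3+ρ ↦ (1, 1, 0, 2, 1);  λ_4+ρ ↦ (2, 0, 1, 1, 0);  λ_5+ρ ↦ (2, 0, 1, 1, 0);  λ_6+ρ ↦ (0, 0, 2, 3, 0);  λ_7+ρ ↦ (0, 0, 2, 3, 0);  λ_8+ρ ↦ (2, 0, 1, 1, 0);  λ_9+ρ ↦ (2, 1, 2, 0, 0);  λ_10+ρ ↦ (2, 1, 2, 0, 0);  λ_11+ρ ↦ (2, 0, 1, 1, 0);  λ_12+ρ ↦ (1, 1, 0, 2, 1);  λ_13+ρ ↦ (0, 0, 2, 3, 0);  λ_14+ρ ↦ (0, 0, 2, 3, 0);  λ_15+ρ ↦ (1, 0, 3, 1, 0);  λ_16+ρ ↦ (2, 1, 2, 0, 0);  λ_17+ρ ↦ (1, 1, 0, 2, 1);  λ_18+ρ ↦ (2, 0, 1, 1, 0)

Grouping the 18 weights by Ā_5-representative: 5 linkage classes.

[[1, 6, 7, 13, 14], [2, 15], [3, 12, 17], [4, 5, 8, 11, 18], [9, 10, 16]]


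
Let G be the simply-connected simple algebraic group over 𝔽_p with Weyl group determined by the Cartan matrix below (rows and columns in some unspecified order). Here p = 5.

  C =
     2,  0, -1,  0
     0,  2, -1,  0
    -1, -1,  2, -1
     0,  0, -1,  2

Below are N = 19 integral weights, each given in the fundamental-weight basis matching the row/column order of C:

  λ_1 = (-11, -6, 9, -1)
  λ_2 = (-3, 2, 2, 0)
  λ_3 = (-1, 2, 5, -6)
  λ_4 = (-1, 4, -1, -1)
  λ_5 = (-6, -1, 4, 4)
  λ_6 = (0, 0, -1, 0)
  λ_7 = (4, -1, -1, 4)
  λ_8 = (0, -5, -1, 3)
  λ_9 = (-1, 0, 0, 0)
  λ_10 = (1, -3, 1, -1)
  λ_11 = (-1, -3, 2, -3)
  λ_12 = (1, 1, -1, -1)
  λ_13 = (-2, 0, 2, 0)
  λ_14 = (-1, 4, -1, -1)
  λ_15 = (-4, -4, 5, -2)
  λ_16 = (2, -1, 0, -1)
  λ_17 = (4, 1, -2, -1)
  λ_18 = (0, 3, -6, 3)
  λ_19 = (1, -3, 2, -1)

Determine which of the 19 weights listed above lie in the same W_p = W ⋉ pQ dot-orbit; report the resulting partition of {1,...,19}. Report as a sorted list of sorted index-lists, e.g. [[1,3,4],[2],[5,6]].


C ↔ D_4 under row/col permutation; |W(D_4)| = 192.

λ_j+ρ reflected into Ā_5 (⟨·,θ^∨⟩≤5); 4-tuples as given:

  [1] (0, 5, 0, 0)
  [2] (0, 1, 1, 1)
  [3] (3, 0, 1, 0)
  [4] (0, 5, 0, 0)
  [5] (0, 5, 0, 0)
  [6] (1, 1, 0, 1)
  [7] (0, 5, 0, 0)
  [8] (3, 0, 1, 0)
  [9] (0, 1, 1, 1)
  [10] (2, 2, 0, 0)
  [11] (1, 1, 0, 1)
  [12] (2, 2, 0, 0)
  [13] (1, 1, 0, 1)
  [14] (0, 5, 0, 0)
  [15] (2, 2, 0, 0)
  [16] (3, 0, 1, 0)
  [17] (3, 0, 1, 0)
  [18] (3, 0, 1, 0)
  [19] (2, 2, 0, 0)

5 distinct reps among the 19 weights ⇒ 5 W_5-linkage classes:

[[1, 4, 5, 7, 14], [2, 9], [3, 8, 16, 17, 18], [6, 11, 13], [10, 12, 15, 19]]


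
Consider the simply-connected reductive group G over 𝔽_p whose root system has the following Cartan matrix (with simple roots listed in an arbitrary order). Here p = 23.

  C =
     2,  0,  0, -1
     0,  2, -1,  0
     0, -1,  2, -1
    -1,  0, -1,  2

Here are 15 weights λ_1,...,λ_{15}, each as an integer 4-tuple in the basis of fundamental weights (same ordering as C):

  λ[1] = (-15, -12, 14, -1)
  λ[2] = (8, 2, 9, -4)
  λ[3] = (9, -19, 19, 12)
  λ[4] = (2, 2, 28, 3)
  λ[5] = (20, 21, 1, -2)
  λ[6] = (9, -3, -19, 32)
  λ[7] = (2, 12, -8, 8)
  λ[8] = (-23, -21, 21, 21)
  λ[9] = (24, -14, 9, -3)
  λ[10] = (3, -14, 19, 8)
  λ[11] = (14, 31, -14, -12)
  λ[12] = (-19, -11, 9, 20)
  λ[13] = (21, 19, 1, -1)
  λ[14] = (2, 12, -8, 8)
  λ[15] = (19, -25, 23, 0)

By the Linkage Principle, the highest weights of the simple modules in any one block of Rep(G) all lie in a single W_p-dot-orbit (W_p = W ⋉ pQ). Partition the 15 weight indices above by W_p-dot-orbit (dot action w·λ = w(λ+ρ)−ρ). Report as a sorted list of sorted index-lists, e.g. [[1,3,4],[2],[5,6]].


Type A_4, rank 4, |W|=120; reorder rows/cols to standard.

Folding the 15 weights λ_j+ρ into Ā_23 (reps in the given 4-coord order):

  [1] (0, 1, 10, 4);  [2] (6, 3, 7, 3);  [3] (10, 2, 0, 3);  [4] (6, 3, 7, 3);  [5] (1, 1, 1, 0);  [6] (10, 2, 0, 3);  [7] (3, 6, 7, 2);  [8] (1, 1, 1, 0);  [9] (10, 2, 0, 3);  [10] (6, 3, 7, 3);  [11] (0, 1, 10, 4);  [12] (10, 2, 0, 3);  [13] (1, 1, 1, 0);  [14] (3, 6, 7, 2);  [15] (1, 1, 1, 0)

Linkage partition of the 15 weights (5 classes, p=23):

[[1, 11], [2, 4, 10], [3, 6, 9, 12], [5, 8, 13, 15], [7, 14]]
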